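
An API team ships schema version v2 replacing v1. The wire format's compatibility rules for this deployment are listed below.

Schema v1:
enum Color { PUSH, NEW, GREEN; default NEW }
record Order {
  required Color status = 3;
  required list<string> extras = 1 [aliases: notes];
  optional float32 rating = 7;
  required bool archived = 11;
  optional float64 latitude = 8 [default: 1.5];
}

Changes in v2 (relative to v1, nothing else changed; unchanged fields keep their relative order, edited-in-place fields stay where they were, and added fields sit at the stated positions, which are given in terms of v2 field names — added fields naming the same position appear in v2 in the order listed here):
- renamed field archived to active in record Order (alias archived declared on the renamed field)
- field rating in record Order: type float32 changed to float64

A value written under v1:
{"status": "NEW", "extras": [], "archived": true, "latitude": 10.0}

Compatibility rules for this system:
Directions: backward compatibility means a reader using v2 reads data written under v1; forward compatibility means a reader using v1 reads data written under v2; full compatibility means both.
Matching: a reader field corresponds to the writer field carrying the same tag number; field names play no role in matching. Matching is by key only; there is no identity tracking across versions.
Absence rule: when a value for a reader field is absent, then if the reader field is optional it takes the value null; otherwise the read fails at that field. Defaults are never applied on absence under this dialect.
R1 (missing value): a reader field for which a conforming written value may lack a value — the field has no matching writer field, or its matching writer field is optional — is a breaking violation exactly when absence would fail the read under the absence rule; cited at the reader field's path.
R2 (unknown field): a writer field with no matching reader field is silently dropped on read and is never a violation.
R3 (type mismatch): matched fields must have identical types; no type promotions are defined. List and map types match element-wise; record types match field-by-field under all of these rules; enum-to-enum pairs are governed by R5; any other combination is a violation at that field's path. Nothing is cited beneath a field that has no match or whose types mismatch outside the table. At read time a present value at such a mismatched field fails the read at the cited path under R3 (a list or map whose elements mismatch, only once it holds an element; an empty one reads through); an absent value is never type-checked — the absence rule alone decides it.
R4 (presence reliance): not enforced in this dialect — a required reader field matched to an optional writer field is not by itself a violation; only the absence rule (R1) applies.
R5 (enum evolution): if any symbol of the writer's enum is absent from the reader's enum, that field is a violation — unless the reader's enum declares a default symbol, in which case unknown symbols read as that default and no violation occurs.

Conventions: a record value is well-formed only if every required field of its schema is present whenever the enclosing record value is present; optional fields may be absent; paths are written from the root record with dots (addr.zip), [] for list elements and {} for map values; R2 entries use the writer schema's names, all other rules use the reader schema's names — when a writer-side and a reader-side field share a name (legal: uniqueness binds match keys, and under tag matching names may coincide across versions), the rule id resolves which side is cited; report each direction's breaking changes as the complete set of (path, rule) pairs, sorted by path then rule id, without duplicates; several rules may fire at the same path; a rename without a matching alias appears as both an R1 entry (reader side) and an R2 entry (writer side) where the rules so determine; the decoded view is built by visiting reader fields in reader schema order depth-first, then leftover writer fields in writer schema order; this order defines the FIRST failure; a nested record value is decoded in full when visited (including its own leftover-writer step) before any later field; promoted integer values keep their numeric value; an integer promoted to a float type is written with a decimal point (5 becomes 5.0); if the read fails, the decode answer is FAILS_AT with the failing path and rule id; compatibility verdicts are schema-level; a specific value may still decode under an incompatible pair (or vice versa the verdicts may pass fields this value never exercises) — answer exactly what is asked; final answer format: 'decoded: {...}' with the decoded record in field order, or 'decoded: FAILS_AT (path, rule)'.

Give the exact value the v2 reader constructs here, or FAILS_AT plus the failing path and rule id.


each type pair in Order: writer, then reader
decode (reader v2):
  status := "NEW"
  extras := []
  rating := null (not supplied -> null)
  active := true (from writer archived)
  latitude := 10.0
  => decoded: {"status": "NEW", "extras": [], "rating": null, "active": true, "latitude": 10.0}
the other Order changes do not affect what is asked:
  field rating in record Order: type float32 changed to float64 -> matters for Order compatibility verdicts, not for this value's decode

decoded: {"status": "NEW", "extras": [], "rating": null, "active": true, "latitude": 10.0}


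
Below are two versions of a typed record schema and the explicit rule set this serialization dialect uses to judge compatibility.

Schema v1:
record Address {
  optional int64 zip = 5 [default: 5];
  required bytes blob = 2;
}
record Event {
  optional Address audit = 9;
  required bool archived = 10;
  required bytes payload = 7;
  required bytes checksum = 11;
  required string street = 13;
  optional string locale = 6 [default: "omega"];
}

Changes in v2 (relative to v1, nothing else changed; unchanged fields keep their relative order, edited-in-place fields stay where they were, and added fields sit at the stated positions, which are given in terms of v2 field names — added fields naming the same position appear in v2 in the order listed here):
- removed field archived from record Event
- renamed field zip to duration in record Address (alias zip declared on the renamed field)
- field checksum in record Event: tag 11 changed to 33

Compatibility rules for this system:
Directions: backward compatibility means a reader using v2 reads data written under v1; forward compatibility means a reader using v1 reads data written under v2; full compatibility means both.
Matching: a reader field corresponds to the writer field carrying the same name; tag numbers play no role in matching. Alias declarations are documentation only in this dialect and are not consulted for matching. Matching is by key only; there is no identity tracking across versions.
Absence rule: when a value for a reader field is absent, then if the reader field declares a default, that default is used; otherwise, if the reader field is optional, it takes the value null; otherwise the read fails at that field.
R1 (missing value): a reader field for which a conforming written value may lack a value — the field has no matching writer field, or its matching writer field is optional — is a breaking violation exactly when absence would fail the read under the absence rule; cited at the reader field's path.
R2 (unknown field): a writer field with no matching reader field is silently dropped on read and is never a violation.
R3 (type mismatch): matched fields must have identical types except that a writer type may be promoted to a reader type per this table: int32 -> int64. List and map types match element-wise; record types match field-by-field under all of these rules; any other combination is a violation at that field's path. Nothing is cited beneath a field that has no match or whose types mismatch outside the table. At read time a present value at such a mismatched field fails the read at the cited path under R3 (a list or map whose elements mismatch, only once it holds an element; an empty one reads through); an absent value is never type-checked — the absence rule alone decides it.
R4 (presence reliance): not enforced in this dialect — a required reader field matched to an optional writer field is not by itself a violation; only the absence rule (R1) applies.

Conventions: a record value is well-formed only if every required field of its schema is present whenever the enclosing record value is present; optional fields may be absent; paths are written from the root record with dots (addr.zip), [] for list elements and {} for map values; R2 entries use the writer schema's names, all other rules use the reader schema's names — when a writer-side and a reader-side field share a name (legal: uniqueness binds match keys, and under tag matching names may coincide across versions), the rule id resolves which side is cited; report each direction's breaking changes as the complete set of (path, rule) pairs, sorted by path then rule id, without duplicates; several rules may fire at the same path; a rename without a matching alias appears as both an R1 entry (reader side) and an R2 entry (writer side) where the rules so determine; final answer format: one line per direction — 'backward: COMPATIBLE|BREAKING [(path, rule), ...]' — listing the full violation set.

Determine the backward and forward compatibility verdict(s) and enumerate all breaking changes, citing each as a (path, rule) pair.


backward: COMPATIBLE []; forward: BREAKING [(archived, R1)]

each type pair in Event: writer, then reader
checking backward for Event: reader v2 against writer v1:
  Address -> Address, writer optional: audit aligns to audit
  bytes -> bytes, writer required: payload aligns to payload
  bytes -> bytes, writer required: checksum aligns to checksum
  string -> string, writer required: street aligns to street
  string -> string, writer optional: locale aligns to locale
  writer field archived has no reader counterpart
  audit.duration has no writer counterpart
  bytes -> bytes, writer required: audit.blob aligns to audit.blob
  writer field audit.zip has no reader counterpart
  nothing fires on Event: backward is COMPATIBLE
checking forward for Event: reader v1 against writer v2:
  Address -> Address, writer optional: audit aligns to audit
  archived has no writer counterpart
  bytes -> bytes, writer required: payload aligns to payload
  bytes -> bytes, writer required: checksum aligns to checksum
  string -> string, writer required: street aligns to street
  string -> string, writer optional: locale aligns to locale
  audit.zip has no writer counterpart
  bytes -> bytes, writer required: audit.blob aligns to audit.blob
  writer field audit.duration has no reader counterpart
  R1 fires at archived
  => forward verdict for Event: BREAKING, 1 violation(s)


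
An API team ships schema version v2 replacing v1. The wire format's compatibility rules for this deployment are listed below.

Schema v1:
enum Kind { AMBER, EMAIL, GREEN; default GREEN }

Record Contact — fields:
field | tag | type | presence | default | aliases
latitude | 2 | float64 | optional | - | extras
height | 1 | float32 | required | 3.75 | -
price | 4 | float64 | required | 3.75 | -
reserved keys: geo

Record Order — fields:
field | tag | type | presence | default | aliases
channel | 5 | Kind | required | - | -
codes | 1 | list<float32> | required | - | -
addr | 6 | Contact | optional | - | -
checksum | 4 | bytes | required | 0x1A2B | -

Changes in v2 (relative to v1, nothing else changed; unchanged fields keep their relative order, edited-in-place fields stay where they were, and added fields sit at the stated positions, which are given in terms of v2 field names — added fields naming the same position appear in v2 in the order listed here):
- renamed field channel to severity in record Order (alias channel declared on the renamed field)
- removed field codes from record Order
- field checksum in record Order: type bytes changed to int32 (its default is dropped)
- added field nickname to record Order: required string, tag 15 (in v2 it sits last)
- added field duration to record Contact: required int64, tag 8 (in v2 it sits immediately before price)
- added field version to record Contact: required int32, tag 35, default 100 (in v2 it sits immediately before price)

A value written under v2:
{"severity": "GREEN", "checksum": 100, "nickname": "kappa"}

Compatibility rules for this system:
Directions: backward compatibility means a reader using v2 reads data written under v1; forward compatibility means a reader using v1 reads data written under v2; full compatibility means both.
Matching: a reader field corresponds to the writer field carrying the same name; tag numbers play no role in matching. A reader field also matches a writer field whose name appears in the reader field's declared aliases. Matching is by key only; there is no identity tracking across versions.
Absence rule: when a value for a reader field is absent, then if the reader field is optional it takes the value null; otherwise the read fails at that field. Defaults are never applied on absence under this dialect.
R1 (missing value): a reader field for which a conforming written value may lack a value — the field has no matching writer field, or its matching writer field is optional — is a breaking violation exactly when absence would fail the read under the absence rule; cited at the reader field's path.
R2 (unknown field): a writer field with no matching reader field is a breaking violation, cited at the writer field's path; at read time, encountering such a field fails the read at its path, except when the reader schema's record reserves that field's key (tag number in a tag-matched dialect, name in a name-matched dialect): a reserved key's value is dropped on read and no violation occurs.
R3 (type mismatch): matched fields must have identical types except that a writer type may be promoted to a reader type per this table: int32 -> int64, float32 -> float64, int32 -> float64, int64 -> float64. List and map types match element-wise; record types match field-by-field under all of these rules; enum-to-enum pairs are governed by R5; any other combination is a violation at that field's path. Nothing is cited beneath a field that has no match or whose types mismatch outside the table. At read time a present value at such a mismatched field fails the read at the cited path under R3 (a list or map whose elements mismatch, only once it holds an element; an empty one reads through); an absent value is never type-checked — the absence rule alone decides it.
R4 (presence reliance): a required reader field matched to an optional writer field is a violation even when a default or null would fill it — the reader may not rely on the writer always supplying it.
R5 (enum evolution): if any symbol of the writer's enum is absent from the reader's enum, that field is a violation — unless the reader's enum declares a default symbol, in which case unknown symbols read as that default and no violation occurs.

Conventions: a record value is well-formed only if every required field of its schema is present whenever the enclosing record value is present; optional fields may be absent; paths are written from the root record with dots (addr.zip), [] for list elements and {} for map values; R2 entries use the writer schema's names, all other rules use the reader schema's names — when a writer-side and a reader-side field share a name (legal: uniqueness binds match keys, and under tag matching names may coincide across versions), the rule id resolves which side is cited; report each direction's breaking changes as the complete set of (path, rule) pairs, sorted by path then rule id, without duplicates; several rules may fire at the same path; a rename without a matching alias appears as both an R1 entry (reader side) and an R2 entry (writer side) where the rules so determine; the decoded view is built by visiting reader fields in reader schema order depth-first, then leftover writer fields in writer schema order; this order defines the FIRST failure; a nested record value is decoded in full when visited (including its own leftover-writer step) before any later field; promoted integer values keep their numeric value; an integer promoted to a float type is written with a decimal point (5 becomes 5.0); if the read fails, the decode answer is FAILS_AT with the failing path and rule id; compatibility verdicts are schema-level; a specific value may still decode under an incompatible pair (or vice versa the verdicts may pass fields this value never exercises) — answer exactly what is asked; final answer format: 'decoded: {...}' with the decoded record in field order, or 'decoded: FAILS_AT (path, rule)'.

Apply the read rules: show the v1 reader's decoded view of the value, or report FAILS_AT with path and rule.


each type pair in Order: writer, then reader
decode walk for Order under reader schema v1:
  read fails at channel under R1 (no fill)
  => FAILS_AT (channel, R1)
the other Order changes do not affect what is asked:
  removed field codes from record Order -> a verdict-level change on Order — the shown value reads the same
  field checksum in record Order: type bytes changed to int32 (its default is dropped) -> a verdict-level change on Order — the shown value reads the same
  added field duration to record Contact: required int64, tag 8 (in v2 it sits immediately before price) -> a verdict-level change on Order — the shown value reads the same
  added field version to record Contact: required int32, tag 35, default 100 (in v2 it sits immediately before price) -> a verdict-level change on Order — the shown value reads the same
  added field nickname to record Order: required string, tag 15 (in v2 it sits last) -> a verdict-level change on Order — the shown value reads the same

decoded: FAILS_AT (channel, R1)


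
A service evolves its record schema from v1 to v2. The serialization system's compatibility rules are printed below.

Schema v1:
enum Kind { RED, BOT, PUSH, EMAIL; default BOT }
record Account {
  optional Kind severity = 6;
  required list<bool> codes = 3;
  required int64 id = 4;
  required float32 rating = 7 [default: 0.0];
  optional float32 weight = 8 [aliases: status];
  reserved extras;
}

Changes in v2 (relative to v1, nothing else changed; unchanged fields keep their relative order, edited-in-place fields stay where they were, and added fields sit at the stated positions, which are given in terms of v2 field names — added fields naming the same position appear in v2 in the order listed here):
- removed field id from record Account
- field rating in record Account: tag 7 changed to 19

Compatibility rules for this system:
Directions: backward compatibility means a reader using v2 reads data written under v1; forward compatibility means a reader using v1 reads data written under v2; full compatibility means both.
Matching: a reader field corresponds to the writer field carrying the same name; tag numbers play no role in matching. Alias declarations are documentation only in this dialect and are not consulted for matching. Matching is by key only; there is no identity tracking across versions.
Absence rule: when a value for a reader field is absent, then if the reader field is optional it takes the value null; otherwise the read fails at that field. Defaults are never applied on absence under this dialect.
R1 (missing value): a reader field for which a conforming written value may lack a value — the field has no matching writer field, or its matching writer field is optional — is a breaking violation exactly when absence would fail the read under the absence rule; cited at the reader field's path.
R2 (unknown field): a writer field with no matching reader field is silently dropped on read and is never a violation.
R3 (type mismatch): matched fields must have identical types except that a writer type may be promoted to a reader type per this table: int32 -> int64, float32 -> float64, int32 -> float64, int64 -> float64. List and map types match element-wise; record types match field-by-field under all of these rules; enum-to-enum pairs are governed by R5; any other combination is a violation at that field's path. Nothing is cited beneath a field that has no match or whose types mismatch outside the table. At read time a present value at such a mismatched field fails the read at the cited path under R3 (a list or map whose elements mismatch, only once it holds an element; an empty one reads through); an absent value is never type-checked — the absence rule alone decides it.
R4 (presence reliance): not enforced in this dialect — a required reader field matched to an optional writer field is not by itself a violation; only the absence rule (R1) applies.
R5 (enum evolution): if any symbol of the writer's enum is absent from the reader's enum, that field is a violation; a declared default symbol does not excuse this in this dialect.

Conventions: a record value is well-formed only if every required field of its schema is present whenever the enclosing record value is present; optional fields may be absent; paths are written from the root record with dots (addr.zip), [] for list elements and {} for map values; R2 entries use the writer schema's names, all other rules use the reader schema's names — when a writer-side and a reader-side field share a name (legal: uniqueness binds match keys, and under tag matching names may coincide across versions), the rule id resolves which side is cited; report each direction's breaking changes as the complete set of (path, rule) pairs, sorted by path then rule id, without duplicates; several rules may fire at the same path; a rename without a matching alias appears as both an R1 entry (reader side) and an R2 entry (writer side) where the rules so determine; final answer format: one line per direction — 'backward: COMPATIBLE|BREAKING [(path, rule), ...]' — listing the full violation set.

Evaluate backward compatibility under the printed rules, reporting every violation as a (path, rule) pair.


backward: COMPATIBLE []

each type pair in Account: writer, then reader
backward pass over Account, reader schema v2, writer schema v1:
  Kind -> Kind, writer optional: severity aligns to severity
  list<bool> -> list<bool>, writer required: codes aligns to codes
  float32 -> float32, writer required: rating aligns to rating
  float32 -> float32, writer optional: weight aligns to weight
  writer field id has no reader counterpart
  => backward verdict for Account: COMPATIBLE, no violations
remaining Account differences; none change what is asked:
  removed field id from record Account -> affects forward compatibility only, which is not asked
  field rating in record Account: tag 7 changed to 19 -> fires no rule on Account, leaving the asked answer as it is


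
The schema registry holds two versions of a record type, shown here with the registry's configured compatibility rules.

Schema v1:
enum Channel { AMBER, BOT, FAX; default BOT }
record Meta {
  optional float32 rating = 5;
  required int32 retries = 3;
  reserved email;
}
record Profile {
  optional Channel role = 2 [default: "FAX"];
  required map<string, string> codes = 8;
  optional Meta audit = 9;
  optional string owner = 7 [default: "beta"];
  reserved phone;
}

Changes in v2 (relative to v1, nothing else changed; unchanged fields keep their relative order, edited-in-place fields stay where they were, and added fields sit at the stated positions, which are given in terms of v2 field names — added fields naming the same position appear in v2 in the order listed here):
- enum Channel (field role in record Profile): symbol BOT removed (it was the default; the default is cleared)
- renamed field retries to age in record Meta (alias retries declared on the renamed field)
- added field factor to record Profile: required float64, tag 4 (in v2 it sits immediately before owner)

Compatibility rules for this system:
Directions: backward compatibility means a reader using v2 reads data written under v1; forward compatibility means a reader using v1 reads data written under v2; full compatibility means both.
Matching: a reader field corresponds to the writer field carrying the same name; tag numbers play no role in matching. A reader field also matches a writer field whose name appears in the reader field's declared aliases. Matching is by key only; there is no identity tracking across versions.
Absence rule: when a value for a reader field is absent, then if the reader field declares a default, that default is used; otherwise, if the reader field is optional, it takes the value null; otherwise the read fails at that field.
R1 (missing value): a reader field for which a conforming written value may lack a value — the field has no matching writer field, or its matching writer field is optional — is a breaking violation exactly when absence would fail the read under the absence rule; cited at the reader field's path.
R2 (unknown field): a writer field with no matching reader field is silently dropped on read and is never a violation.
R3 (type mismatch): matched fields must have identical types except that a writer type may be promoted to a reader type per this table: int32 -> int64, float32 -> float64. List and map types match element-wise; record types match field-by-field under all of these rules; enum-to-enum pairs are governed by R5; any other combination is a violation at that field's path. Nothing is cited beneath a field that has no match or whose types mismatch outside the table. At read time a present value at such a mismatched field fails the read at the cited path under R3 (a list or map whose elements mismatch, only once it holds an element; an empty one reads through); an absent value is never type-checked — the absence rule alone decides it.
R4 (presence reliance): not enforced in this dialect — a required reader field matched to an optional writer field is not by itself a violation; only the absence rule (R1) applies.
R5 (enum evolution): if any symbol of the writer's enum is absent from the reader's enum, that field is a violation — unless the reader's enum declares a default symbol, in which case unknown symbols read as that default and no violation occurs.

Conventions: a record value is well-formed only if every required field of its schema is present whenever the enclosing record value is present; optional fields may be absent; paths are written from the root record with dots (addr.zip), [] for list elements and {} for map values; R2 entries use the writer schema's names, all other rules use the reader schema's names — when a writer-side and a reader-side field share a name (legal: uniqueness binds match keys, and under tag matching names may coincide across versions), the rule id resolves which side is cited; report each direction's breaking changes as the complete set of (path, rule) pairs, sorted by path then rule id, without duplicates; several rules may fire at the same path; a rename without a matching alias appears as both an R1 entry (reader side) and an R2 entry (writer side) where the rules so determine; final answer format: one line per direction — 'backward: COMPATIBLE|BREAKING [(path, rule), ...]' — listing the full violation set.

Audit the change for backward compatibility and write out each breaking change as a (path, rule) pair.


backward: BREAKING [(factor, R1), (role, R5)]

in Profile below, arrows point writer -> reader
backward analysis of Profile with v2 as reader and v1 as writer:
  writer optional, Channel -> Channel: reader role maps from writer role
  writer required, map<string, string> -> map<string, string>: reader codes maps from writer codes
  writer optional, Meta -> Meta: reader audit maps from writer audit
  factor: no writer-side match
  writer optional, string -> string: reader owner maps from writer owner
  writer optional, float32 -> float32: reader audit.rating maps from writer audit.rating
  writer required, int32 -> int32: reader audit.age maps from writer audit.retries
  rule R1 violated at factor
  rule R5 violated at role
  backward on Profile therefore BREAKING (2)
remaining Profile differences; none change what is asked:
  renamed field retries to age in record Meta (alias retries declared on the renamed field) -> its effect on Profile is confined to the forward direction, not asked


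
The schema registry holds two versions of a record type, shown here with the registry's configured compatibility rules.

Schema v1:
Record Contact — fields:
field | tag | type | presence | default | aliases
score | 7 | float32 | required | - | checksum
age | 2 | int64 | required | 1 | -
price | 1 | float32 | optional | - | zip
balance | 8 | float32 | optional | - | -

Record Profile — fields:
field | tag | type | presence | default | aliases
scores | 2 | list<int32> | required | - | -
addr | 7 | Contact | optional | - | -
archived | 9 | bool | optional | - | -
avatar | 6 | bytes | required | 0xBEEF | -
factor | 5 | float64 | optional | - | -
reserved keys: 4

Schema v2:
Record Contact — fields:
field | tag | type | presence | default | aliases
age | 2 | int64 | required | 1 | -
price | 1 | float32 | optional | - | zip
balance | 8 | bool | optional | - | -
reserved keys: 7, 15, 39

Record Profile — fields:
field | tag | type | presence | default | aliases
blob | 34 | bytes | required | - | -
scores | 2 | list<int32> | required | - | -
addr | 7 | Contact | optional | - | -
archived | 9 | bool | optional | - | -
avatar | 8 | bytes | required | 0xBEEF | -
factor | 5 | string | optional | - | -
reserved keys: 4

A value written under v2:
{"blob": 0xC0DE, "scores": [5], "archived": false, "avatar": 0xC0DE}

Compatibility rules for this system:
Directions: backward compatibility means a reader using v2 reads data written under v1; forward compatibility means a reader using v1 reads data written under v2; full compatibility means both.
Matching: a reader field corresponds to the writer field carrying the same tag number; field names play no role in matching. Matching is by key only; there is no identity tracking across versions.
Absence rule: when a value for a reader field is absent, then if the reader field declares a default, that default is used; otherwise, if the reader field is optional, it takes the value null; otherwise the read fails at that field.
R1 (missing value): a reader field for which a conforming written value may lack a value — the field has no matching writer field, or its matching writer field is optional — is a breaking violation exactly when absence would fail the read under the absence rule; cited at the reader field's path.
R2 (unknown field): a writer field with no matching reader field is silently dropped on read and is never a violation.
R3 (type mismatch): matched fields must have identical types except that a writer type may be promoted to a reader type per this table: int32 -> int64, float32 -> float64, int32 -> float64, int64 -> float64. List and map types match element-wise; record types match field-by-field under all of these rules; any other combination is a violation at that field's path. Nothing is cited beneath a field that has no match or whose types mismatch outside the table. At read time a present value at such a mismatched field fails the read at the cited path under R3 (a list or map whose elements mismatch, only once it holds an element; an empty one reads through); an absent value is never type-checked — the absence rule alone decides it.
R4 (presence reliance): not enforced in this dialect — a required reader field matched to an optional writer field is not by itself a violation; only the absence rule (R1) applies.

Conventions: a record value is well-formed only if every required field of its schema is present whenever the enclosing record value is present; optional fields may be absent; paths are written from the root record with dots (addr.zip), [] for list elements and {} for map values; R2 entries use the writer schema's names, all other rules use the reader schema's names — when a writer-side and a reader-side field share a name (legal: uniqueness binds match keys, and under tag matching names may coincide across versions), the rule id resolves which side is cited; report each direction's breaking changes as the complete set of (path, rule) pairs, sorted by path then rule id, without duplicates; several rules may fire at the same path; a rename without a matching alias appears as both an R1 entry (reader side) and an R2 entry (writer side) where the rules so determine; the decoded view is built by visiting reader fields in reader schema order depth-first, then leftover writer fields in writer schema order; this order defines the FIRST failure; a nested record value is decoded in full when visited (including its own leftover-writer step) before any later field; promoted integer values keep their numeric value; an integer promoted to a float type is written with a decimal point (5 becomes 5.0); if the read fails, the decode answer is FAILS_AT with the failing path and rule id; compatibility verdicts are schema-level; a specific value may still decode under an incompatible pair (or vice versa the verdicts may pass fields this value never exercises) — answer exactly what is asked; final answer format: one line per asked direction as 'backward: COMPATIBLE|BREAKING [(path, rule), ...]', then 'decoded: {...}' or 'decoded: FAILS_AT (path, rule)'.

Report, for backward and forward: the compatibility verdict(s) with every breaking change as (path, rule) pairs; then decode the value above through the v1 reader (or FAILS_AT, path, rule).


the writer's type comes first in each Profile pair
backward for Profile (reader v2, writer v1):
  blob has no writer counterpart
  list<int32> -> list<int32>, writer required: scores aligns to scores
  Contact -> Contact, writer optional: addr aligns to addr
  bool -> bool, writer optional: archived aligns to archived
  avatar has no writer counterpart
  float64 -> string, writer optional: factor aligns to factor
  leftover writer field: avatar
  int64 -> int64, writer required: addr.age aligns to addr.age
  float32 -> float32, writer optional: addr.price aligns to addr.price
  float32 -> bool, writer optional: addr.balance aligns to addr.balance
  leftover writer field: addr.score
  violation R3 at addr.balance
  violation R1 at blob
  violation R3 at factor
  => 3 violation(s): backward is BREAKING for Profile
forward for Profile (reader v1, writer v2):
  list<int32> -> list<int32>, writer required: scores aligns to scores
  Contact -> Contact, writer optional: addr aligns to addr
  bool -> bool, writer optional: archived aligns to archived
  avatar has no writer counterpart
  string -> float64, writer optional: factor aligns to factor
  leftover writer field: blob
  leftover writer field: avatar
  addr.score has no writer counterpart
  int64 -> int64, writer required: addr.age aligns to addr.age
  float32 -> float32, writer optional: addr.price aligns to addr.price
  bool -> float32, writer optional: addr.balance aligns to addr.balance
  violation R3 at addr.balance
  violation R1 at addr.score
  violation R3 at factor
  => 3 violation(s): forward is BREAKING for Profile
decode (reader v1):
  scores := [5]
  addr := null (absent, optional -> null)
  archived := false
  avatar := 0xBEEF (absent -> default)
  factor := null (absent, optional -> null)
  writer blob: unknown -> dropped
  writer avatar: unknown -> dropped
  => decoded: {"scores": [5], "addr": null, "archived": false, "avatar": 0xBEEF, "factor": null}

backward: BREAKING [(addr.balance, R3), (blob, R1), (factor, R3)]; forward: BREAKING [(addr.balance, R3), (addr.score, R1), (factor, R3)]; decoded: {"scores": [5], "addr": null, "archived": false, "avatar": 0xBEEF, "factor": null}


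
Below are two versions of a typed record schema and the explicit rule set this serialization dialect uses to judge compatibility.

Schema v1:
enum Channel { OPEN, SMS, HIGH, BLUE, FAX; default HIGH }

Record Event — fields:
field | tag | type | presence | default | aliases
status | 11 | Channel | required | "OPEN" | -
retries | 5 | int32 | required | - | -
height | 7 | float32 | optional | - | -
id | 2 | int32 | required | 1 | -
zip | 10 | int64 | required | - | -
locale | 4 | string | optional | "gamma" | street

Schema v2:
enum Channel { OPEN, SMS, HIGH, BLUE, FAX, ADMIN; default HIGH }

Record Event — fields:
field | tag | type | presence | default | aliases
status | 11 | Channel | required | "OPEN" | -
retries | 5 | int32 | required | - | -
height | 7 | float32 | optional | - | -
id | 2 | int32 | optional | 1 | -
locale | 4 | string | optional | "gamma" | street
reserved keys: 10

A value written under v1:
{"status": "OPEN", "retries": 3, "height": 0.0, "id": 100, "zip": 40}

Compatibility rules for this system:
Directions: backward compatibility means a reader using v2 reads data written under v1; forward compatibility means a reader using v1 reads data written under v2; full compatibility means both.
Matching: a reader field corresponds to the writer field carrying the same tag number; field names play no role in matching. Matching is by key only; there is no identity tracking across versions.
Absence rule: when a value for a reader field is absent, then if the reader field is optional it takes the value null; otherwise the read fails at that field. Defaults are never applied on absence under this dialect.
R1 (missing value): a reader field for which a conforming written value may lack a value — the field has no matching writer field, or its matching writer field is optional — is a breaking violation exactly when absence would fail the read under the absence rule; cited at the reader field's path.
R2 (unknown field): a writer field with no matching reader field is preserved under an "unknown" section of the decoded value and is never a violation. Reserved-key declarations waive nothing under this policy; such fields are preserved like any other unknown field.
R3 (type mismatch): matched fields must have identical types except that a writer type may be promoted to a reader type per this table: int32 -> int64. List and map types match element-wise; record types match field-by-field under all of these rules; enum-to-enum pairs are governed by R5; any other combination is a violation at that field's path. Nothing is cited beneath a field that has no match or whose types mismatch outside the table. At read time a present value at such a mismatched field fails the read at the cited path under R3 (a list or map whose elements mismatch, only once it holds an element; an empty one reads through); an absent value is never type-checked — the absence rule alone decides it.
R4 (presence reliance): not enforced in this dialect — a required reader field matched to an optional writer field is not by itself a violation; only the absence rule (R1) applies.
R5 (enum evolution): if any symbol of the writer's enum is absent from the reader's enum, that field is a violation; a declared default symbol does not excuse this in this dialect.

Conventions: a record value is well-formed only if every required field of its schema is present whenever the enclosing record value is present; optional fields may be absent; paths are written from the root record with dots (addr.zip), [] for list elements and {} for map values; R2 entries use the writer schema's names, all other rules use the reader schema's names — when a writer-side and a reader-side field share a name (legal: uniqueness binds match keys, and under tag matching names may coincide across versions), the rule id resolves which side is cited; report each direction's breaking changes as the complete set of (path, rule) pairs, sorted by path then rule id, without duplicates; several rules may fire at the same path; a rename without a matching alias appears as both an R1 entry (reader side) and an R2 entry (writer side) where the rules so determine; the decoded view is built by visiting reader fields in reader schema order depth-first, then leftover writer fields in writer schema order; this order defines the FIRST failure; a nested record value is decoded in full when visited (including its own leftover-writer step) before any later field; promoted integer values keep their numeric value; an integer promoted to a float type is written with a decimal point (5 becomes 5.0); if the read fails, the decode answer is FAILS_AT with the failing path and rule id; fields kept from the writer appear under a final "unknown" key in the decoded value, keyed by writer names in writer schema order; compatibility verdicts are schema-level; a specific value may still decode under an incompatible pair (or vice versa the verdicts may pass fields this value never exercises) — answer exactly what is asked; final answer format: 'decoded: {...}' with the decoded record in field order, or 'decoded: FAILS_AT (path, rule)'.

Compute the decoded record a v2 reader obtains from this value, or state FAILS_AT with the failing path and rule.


decoded: {"status": "OPEN", "retries": 3, "height": 0.0, "id": 100, "locale": null, "unknown": {"zip": 40}}

each type pair in Event: writer, then reader
decoding the Event value with the v2 reader:
  status := "OPEN"
  retries := 3
  height := 0.0
  id := 100
  locale := null (absent, optional -> null)
  writer zip: kept under "unknown"
  => decoded: {"status": "OPEN", "retries": 3, "height": 0.0, "id": 100, "locale": null, "unknown": {"zip": 40}}
ruling out the remaining Event differences:
  enum Channel (field status in record Event): symbol ADMIN added -> shifts the Event verdicts, not this decode
  field id in record Event: required changed to optional -> shifts the Event verdicts, not this decode
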